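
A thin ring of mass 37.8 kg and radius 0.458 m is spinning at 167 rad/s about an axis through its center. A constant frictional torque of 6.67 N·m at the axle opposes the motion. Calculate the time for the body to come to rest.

t ≈ 199 s

I = MR² = (37.8)(0.458)² = 7.929 kg·m².
The net torque has magnitude 6.67 N·m, opposing ω.
|α| = τ/I = 6.670/7.929 = 0.8412 rad/s² (deceleration).
0 = ω₀ − |α|t ⇒ t = ω₀/|α| = 167/0.8412 = 198.5 s.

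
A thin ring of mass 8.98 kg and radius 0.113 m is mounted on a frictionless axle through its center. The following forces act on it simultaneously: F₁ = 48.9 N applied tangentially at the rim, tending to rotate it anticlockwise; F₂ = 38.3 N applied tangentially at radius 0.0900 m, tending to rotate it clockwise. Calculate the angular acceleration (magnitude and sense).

α ≈ 18.1 rad/s², anticlockwise

I = MR² = (8.98)(0.113)² = 0.1147 kg·m².
Taking anticlockwise as positive: τ₁ = +(48.9)(0.113) = +5.526 N·m; τ₂ = −(38.3)(0.0900) = −3.447 N·m.
Net torque τ = 2.079 N·m.
α = τ/I = 2.079/0.1147 = 18.13 rad/s².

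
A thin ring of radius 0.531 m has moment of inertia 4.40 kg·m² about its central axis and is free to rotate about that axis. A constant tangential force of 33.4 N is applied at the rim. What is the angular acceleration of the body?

α ≈ 4.03 rad/s²

τ = F R = (33.4)(0.531) = 17.74 N·m.
Newton's second law for rotation, τ = Iα, gives α = τ/I = 17.74/4.400 = 4.031 rad/s².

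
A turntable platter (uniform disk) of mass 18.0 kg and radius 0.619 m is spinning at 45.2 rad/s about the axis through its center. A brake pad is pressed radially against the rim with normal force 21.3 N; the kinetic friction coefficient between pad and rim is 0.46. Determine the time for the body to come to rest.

t ≈ 25.7 s

I = ½MR² = (1/2)(18.0)(0.619)² = 3.448 kg·m².
Friction force f = μN = (0.46)(21.3) = 9.798 N at the rim; torque magnitude τ = fR = 6.065 N·m, opposing ω.
|α| = τ/I = 6.065/3.448 = 1.759 rad/s² (deceleration).
0 = ω₀ − |α|t ⇒ t = ω₀/|α| = 45.2/1.759 = 25.70 s.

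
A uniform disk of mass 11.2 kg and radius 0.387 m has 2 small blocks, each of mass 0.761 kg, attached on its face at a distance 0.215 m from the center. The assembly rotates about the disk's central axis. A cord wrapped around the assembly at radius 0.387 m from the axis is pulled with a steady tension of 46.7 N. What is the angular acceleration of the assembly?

α ≈ 19.9 rad/s²

I_disk = ½MR² = ½(11.2)(0.387)² = 0.8387 kg·m².
I_blocks = 2·m·r² = 2(0.761)(0.215)² = 0.07035 kg·m².
Total I = 0.9091 kg·m².
τ = F r = (46.7)(0.387) = 18.07 N·m.
α = τ/I = 18.07/0.9091 = 19.88 rad/s².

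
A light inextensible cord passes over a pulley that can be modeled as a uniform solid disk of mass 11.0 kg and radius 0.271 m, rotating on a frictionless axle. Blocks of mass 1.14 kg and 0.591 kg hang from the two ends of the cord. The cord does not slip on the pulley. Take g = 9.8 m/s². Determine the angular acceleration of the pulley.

I = ½MR² = (1/2)(11.0)(0.271)² = 0.4039 kg·m².
Heavier block: m₁g − T₁ = m₁a. Lighter block: T₂ − m₂g = m₂a.
Pulley: (T₁ − T₂)R = Iα = I(a/R), so T₁ − T₂ = (I/R²)a = (1/2)M_p a = 5.500·a.
Adding the three: (m₁ − m₂)g = (m₁ + m₂ + 5.500)a, so a = (1.14 − 0.591)(9.8)/(1.14 + 0.591 + 5.500) = 0.7440 m/s².
α = a/R = 0.7440/0.271 = 2.746 rad/s².

α ≈ 2.75 rad/s²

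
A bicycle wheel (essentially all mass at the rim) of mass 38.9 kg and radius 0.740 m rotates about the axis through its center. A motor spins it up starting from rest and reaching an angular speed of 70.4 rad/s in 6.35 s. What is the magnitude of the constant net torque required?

I = MR² = (38.9)(0.740)² = 21.30 kg·m².
α = Δω/Δt = (70.4 − 0)/6.35 = 11.09 rad/s².
τ = Iα = (21.30)(11.09) = 236.2 N·m.

τ ≈ 236 N·m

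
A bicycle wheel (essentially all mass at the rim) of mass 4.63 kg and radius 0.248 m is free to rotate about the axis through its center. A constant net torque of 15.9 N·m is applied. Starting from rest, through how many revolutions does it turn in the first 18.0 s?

≈ 1440 revolutions

I = MR² = (4.63)(0.248)² = 0.2848 kg·m².
α = τ/I = 15.9/0.2848 = 55.84 rad/s².
θ = ½αt² = ½(55.84)(18.0)² = 9045 rad.
Revolutions = θ/(2π) = 1440.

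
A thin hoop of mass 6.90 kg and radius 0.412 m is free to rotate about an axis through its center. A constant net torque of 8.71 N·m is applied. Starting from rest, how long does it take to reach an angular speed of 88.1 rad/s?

I = MR² = (6.90)(0.412)² = 1.171 kg·m².
α = τ/I = 8.71/1.171 = 7.437 rad/s².
ω = αt ⇒ t = ω/α = 88.1/7.437 = 11.85 s.

t ≈ 11.8 s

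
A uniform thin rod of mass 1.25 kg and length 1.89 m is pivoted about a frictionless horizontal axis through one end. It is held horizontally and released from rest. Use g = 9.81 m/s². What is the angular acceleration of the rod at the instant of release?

About the pivot, I = (1/3)ML² = (1/3)(1.25)(1.89)² = 1.488 kg·m².
The weight acts at the center, a distance L/2 = 0.9450 m from the pivot; τ = Mg(L/2) = 11.59 N·m.
α = τ/I = 11.59/1.488 = 7.786 rad/s².
(Equivalently α = (3g/(2L)) = 7.786 rad/s².)

α ≈ 7.79 rad/s²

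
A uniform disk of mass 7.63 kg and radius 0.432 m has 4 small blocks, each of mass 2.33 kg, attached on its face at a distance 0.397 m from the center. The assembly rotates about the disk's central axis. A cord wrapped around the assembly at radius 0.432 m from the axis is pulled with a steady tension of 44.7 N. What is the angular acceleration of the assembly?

I_disk = ½MR² = ½(7.63)(0.432)² = 0.7120 kg·m².
I_blocks = 4·m·r² = 4(2.33)(0.397)² = 1.469 kg·m².
Total I = 2.181 kg·m².
τ = F r = (44.7)(0.432) = 19.31 N·m.
α = τ/I = 19.31/2.181 = 8.854 rad/s².

α ≈ 8.85 rad/s²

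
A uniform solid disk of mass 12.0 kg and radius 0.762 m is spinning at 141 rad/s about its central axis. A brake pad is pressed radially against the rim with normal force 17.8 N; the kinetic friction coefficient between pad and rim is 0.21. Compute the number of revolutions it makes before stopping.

≈ 1940 revolutions

I = ½MR² = (1/2)(12.0)(0.762)² = 3.484 kg·m².
Friction force f = μN = (0.21)(17.8) = 3.738 N at the rim; torque magnitude τ = fR = 2.848 N·m, opposing ω.
|α| = τ/I = 2.848/3.484 = 0.8176 rad/s² (deceleration).
ω² = ω₀² − 2|α|θ with ω = 0 ⇒ θ = ω₀²/(2|α|) = 12160 rad = 1935 rev.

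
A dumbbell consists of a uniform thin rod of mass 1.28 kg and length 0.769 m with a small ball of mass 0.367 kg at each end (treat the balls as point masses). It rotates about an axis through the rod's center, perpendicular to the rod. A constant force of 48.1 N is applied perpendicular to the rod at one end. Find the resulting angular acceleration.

I_rod = (1/12)ML² = (1/12)(1.28)(0.769)² = 0.06308 kg·m².
I_balls = 2·m·(L/2)² = 2(0.367)(0.3845)² = 0.1085 kg·m².
Total I = 0.1716 kg·m².
τ = F·(L/2) = (48.1)(0.385) = 18.49 N·m.
α = τ/I = 18.49/0.1716 = 107.8 rad/s².

α ≈ 108 rad/s²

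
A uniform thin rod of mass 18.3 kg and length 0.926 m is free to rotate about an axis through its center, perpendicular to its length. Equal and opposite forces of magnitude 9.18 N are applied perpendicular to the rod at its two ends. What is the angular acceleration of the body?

I = (1/12)ML² = (1/12)(18.3)(0.926)² = 1.308 kg·m².
The couple gives τ = F·(L/2) + F·(L/2) = F L = (9.18)(0.926) = 8.501 N·m.
Newton's second law for rotation, τ = Iα, gives α = τ/I = 8.501/1.308 = 6.501 rad/s².

α ≈ 6.50 rad/s²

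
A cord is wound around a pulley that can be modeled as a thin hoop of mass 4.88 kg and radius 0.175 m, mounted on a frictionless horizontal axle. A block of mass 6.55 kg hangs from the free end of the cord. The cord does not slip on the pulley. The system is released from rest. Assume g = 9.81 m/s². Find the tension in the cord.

I = MR² = (4.88)(0.175)² = 0.1494 kg·m².
Block: mg − T = ma. Pulley: TR = Iα. No-slip: a = αR, so T = (I/R²)a = 4.880·a.
Then mg = (m + 4.880)a, so a = (6.55)(9.81)/(6.55 + 4.880) = 5.622 m/s².
T = 4.880·a = 27.43 N.

T ≈ 27.4 N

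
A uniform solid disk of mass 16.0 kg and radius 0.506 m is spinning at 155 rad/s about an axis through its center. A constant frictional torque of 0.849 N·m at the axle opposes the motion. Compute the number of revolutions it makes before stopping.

≈ 4610 revolutions

I = ½MR² = (1/2)(16.0)(0.506)² = 2.048 kg·m².
The net torque has magnitude 0.849 N·m, opposing ω.
|α| = τ/I = 0.8490/2.048 = 0.4145 rad/s² (deceleration).
ω² = ω₀² − 2|α|θ with ω = 0 ⇒ θ = ω₀²/(2|α|) = 28980 rad = 4613 rev.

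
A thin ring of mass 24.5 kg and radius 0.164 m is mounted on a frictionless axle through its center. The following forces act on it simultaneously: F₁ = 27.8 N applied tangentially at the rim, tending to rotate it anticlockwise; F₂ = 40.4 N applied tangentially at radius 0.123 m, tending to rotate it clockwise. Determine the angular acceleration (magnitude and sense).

α ≈ 0.622 rad/s², clockwise

I = MR² = (24.5)(0.164)² = 0.6590 kg·m².
Taking anticlockwise as positive: τ₁ = +(27.8)(0.164) = +4.559 N·m; τ₂ = −(40.4)(0.123) = −4.969 N·m.
Net torque τ = -0.4100 N·m.
α = τ/I = -0.4100/0.6590 = -0.6222 rad/s².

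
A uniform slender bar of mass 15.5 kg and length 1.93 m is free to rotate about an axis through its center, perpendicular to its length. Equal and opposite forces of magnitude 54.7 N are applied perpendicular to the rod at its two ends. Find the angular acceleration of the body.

I = (1/12)ML² = (1/12)(15.5)(1.93)² = 4.811 kg·m².
The couple gives τ = F·(L/2) + F·(L/2) = F L = (54.7)(1.93) = 105.6 N·m.
Newton's second law for rotation, τ = Iα, gives α = τ/I = 105.6/4.811 = 21.94 rad/s².

α ≈ 21.9 rad/s²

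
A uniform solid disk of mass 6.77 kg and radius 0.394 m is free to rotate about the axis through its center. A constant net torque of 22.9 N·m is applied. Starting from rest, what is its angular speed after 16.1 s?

I = ½MR² = (1/2)(6.77)(0.394)² = 0.5255 kg·m².
α = τ/I = 22.9/0.5255 = 43.58 rad/s².
ω = ω₀ + αt = 0 + (43.58)(16.1) = 701.6 rad/s.

ω ≈ 702 rad/s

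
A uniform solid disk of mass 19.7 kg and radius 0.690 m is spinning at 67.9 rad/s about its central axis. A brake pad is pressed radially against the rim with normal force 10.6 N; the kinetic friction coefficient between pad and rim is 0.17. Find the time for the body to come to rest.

t ≈ 256 s

I = ½MR² = (1/2)(19.7)(0.690)² = 4.690 kg·m².
Friction force f = μN = (0.17)(10.6) = 1.802 N at the rim; torque magnitude τ = fR = 1.243 N·m, opposing ω.
|α| = τ/I = 1.243/4.690 = 0.2651 rad/s² (deceleration).
0 = ω₀ − |α|t ⇒ t = ω₀/|α| = 67.9/0.2651 = 256.1 s.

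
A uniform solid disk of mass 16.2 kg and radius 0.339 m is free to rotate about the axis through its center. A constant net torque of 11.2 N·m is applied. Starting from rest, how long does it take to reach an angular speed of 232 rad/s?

I = ½MR² = (1/2)(16.2)(0.339)² = 0.9309 kg·m².
α = τ/I = 11.2/0.9309 = 12.03 rad/s².
ω = αt ⇒ t = ω/α = 232/12.03 = 19.28 s.

t ≈ 19.3 s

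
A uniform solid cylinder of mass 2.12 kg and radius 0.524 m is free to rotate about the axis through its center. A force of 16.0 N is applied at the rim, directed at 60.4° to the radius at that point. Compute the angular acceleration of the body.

I = ½MR² = (1/2)(2.12)(0.524)² = 0.2911 kg·m².
Only the tangential component produces torque: τ = F R sinθ = (16.0)(0.524) sin 60.4° = 7.290 N·m.
Newton's second law for rotation, τ = Iα, gives α = τ/I = 7.290/0.2911 = 25.05 rad/s².

α ≈ 25.0 rad/s²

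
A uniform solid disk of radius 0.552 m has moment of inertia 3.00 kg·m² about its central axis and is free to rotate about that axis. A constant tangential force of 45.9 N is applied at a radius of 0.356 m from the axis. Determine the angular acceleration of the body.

α ≈ 5.45 rad/s²

τ = F·r = (45.9)(0.356) = 16.34 N·m.
From τ = Iα: α = 16.34/3.000 = 5.447 rad/s².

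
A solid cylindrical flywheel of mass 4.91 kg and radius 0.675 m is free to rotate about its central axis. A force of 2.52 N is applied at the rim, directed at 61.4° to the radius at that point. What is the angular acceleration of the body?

α ≈ 1.34 rad/s²

I = ½MR² = (1/2)(4.91)(0.675)² = 1.119 kg·m².
Only the tangential component produces torque: τ = F R sinθ = (2.52)(0.675) sin 61.4° = 1.493 N·m.
From τ = Iα: α = 1.493/1.119 = 1.335 rad/s².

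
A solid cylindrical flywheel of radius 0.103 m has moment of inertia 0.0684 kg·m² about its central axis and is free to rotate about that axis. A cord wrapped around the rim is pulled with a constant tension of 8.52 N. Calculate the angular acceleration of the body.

τ = F R = (8.52)(0.103) = 0.8776 N·m.
From τ = Iα: α = 0.8776/0.06840 = 12.83 rad/s².

α ≈ 12.8 rad/s²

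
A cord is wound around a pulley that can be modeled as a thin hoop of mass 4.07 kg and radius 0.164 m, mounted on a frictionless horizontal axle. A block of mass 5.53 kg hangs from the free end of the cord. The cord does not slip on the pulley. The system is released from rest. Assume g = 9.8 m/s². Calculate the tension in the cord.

T ≈ 23.0 N

I = MR² = (4.07)(0.164)² = 0.1095 kg·m².
Block: mg − T = ma. Pulley: TR = Iα. No-slip: a = αR, so T = (I/R²)a = 4.070·a.
Then mg = (m + 4.070)a, so a = (5.53)(9.8)/(5.53 + 4.070) = 5.645 m/s².
T = 4.070·a = 22.98 N.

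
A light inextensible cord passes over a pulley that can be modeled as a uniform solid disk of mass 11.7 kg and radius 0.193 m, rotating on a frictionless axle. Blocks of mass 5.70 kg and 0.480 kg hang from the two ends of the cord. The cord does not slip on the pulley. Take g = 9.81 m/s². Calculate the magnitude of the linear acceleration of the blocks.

I = ½MR² = (1/2)(11.7)(0.193)² = 0.2179 kg·m².
Heavier block: m₁g − T₁ = m₁a. Lighter block: T₂ − m₂g = m₂a.
Pulley: (T₁ − T₂)R = Iα = I(a/R), so T₁ − T₂ = (I/R²)a = (1/2)M_p a = 5.850·a.
Adding the three: (m₁ − m₂)g = (m₁ + m₂ + 5.850)a, so a = (5.70 − 0.480)(9.81)/(5.70 + 0.480 + 5.850) = 4.257 m/s².

a ≈ 4.26 m/s²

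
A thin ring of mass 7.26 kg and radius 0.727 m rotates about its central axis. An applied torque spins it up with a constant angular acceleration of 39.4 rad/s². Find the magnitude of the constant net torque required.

τ ≈ 151 N·m

I = MR² = (7.26)(0.727)² = 3.837 kg·m².
τ = Iα = (3.837)(39.40) = 151.2 N·m.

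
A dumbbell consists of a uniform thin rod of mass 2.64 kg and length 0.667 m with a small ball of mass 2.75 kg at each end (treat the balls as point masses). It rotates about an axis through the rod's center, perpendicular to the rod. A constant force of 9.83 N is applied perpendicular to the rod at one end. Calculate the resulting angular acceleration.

I_rod = (1/12)ML² = (1/12)(2.64)(0.667)² = 0.09788 kg·m².
I_balls = 2·m·(L/2)² = 2(2.75)(0.3335)² = 0.6117 kg·m².
Total I = 0.7096 kg·m².
τ = F·(L/2) = (9.83)(0.334) = 3.278 N·m.
α = τ/I = 3.278/0.7096 = 4.620 rad/s².

α ≈ 4.62 rad/s²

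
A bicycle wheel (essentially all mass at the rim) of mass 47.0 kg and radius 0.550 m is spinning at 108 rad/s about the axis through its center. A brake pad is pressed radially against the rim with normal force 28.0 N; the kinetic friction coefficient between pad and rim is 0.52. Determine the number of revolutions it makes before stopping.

I = MR² = (47.0)(0.550)² = 14.22 kg·m².
Friction force f = μN = (0.52)(28.0) = 14.56 N at the rim; torque magnitude τ = fR = 8.008 N·m, opposing ω.
|α| = τ/I = 8.008/14.22 = 0.5632 rad/s² (deceleration).
ω² = ω₀² − 2|α|θ with ω = 0 ⇒ θ = ω₀²/(2|α|) = 10350 rad = 1648 rev.

≈ 1650 revolutions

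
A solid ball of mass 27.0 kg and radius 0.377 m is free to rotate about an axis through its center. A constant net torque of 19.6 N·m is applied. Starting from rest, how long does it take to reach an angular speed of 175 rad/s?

I = (2/5)MR² = (2/5)(27.0)(0.377)² = 1.535 kg·m².
α = τ/I = 19.6/1.535 = 12.77 rad/s².
ω = αt ⇒ t = ω/α = 175/12.77 = 13.71 s.

t ≈ 13.7 s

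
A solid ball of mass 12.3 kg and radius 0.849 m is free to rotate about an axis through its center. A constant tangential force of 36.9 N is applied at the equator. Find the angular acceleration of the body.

α ≈ 8.83 rad/s²

I = (2/5)MR² = (2/5)(12.3)(0.849)² = 3.546 kg·m².
τ = F R = (36.9)(0.849) = 31.33 N·m.
From τ = Iα: α = 31.33/3.546 = 8.834 rad/s².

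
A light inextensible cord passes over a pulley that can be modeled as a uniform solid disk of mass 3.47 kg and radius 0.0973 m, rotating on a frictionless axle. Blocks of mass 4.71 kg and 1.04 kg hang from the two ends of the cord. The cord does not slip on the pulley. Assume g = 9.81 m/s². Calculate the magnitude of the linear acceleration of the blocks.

a ≈ 4.81 m/s²

I = ½MR² = (1/2)(3.47)(0.0973)² = 0.01643 kg·m².
Heavier block: m₁g − T₁ = m₁a. Lighter block: T₂ − m₂g = m₂a.
Pulley: (T₁ − T₂)R = Iα = I(a/R), so T₁ − T₂ = (I/R²)a = (1/2)M_p a = 1.735·a.
Adding the three: (m₁ − m₂)g = (m₁ + m₂ + 1.735)a, so a = (4.71 − 1.04)(9.81)/(4.71 + 1.04 + 1.735) = 4.810 m/s².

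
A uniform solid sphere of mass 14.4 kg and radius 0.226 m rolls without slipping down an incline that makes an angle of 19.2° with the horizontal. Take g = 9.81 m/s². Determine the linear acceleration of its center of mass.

a ≈ 2.30 m/s²

Translation along the incline: Mg sinθ − f = Ma.
Rotation about the center: fR = Iα with I = (2/5)MR². No-slip gives a = αR, so f = (I/R²)a = (2/5)M a.
Substituting: Mg sinθ = (1 + 0.4000)Ma, so a = g sinθ/(1 + 0.4000) = (9.81) sin 19.2° / 1.400 = 2.304 m/s².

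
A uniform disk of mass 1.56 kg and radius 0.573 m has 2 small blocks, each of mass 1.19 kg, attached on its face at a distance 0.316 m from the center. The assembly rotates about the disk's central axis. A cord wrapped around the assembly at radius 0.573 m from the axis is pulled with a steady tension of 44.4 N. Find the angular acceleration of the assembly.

I_disk = ½MR² = ½(1.56)(0.573)² = 0.2561 kg·m².
I_blocks = 2·m·r² = 2(1.19)(0.316)² = 0.2377 kg·m².
Total I = 0.4938 kg·m².
τ = F r = (44.4)(0.573) = 25.44 N·m.
α = τ/I = 25.44/0.4938 = 51.53 rad/s².

α ≈ 51.5 rad/s²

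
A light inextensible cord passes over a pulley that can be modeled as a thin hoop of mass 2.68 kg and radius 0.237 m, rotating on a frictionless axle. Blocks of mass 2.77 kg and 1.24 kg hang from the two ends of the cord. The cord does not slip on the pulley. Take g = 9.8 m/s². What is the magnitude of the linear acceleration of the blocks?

a ≈ 2.24 m/s²

I = MR² = (2.68)(0.237)² = 0.1505 kg·m².
Heavier block: m₁g − T₁ = m₁a. Lighter block: T₂ − m₂g = m₂a.
Pulley: (T₁ − T₂)R = Iα = I(a/R), so T₁ − T₂ = (I/R²)a = 1·M_p a = 2.680·a.
Adding the three: (m₁ − m₂)g = (m₁ + m₂ + 2.680)a, so a = (2.77 − 1.24)(9.8)/(2.77 + 1.24 + 2.680) = 2.241 m/s².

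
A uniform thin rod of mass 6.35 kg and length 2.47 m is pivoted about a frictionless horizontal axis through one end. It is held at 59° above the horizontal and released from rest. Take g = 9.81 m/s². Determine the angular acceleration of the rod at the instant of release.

About the pivot, I = (1/3)ML² = (1/3)(6.35)(2.47)² = 12.91 kg·m².
The weight acts at the center, a distance L/2 = 1.235 m from the pivot; τ = Mg(L/2) cos 59° = 39.62 N·m.
α = τ/I = 39.62/12.91 = 3.068 rad/s².

α ≈ 3.07 rad/s²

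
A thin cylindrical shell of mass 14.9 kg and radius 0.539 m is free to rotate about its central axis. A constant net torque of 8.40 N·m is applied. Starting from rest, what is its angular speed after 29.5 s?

I = MR² = (14.9)(0.539)² = 4.329 kg·m².
α = τ/I = 8.40/4.329 = 1.941 rad/s².
ω = ω₀ + αt = 0 + (1.941)(29.5) = 57.24 rad/s.

ω ≈ 57.2 rad/s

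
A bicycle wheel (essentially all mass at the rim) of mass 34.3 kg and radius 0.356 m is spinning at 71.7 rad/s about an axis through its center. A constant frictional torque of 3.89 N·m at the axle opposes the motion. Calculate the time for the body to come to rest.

t ≈ 80.1 s

I = MR² = (34.3)(0.356)² = 4.347 kg·m².
The net torque has magnitude 3.89 N·m, opposing ω.
|α| = τ/I = 3.890/4.347 = 0.8949 rad/s² (deceleration).
0 = ω₀ − |α|t ⇒ t = ω₀/|α| = 71.7/0.8949 = 80.12 s.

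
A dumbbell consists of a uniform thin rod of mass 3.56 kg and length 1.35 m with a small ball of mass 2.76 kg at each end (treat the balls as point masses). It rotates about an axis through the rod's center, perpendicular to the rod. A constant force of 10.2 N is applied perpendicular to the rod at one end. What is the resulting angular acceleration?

I_rod = (1/12)ML² = (1/12)(3.56)(1.35)² = 0.5407 kg·m².
I_balls = 2·m·(L/2)² = 2(2.76)(0.6750)² = 2.515 kg·m².
Total I = 3.056 kg·m².
τ = F·(L/2) = (10.2)(0.675) = 6.885 N·m.
α = τ/I = 6.885/3.056 = 2.253 rad/s².

α ≈ 2.25 rad/s²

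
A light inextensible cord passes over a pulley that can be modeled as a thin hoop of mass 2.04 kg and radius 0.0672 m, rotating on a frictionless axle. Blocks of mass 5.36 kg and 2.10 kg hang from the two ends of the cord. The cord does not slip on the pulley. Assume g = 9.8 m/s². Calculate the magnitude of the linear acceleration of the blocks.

a ≈ 3.36 m/s²

I = MR² = (2.04)(0.0672)² = 0.009212 kg·m².
Heavier block: m₁g − T₁ = m₁a. Lighter block: T₂ − m₂g = m₂a.
Pulley: (T₁ − T₂)R = Iα = I(a/R), so T₁ − T₂ = (I/R²)a = 1·M_p a = 2.040·a.
Adding the three: (m₁ − m₂)g = (m₁ + m₂ + 2.040)a, so a = (5.36 − 2.10)(9.8)/(5.36 + 2.10 + 2.040) = 3.363 m/s².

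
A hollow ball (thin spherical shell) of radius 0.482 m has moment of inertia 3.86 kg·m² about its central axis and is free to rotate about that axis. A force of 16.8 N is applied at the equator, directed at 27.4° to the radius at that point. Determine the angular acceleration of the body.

α ≈ 0.965 rad/s²

Only the tangential component produces torque: τ = F R sinθ = (16.8)(0.482) sin 27.4° = 3.727 N·m.
From τ = Iα: α = 3.727/3.860 = 0.9654 rad/s².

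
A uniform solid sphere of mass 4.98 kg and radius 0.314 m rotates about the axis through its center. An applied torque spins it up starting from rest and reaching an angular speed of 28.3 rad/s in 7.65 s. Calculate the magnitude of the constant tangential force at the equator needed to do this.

I = (2/5)MR² = (2/5)(4.98)(0.314)² = 0.1964 kg·m².
α = Δω/Δt = (28.3 − 0)/7.65 = 3.699 rad/s².
The required torque is τ = Iα = (0.1964)(3.699) = 0.7266 N·m.
A tangential force at the equator gives τ = FR, so F = τ/R = 0.7266/0.314 = 2.314 N.

F ≈ 2.31 N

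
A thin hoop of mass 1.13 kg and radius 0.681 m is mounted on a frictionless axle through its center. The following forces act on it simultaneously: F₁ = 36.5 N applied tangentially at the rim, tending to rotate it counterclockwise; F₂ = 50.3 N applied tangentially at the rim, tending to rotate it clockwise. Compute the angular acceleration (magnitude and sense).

α ≈ 17.9 rad/s², clockwise

I = MR² = (1.13)(0.681)² = 0.5240 kg·m².
Taking counterclockwise as positive: τ₁ = +(36.5)(0.681) = +24.86 N·m; τ₂ = −(50.3)(0.681) = −34.25 N·m.
Net torque τ = -9.398 N·m.
α = τ/I = -9.398/0.5240 = -17.93 rad/s².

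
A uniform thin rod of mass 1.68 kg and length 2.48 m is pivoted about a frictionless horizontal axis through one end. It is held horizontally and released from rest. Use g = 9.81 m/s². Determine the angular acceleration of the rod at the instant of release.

α ≈ 5.93 rad/s²

About the pivot, I = (1/3)ML² = (1/3)(1.68)(2.48)² = 3.444 kg·m².
The weight acts at the center, a distance L/2 = 1.240 m from the pivot; τ = Mg(L/2) = 20.44 N·m.
α = τ/I = 20.44/3.444 = 5.933 rad/s².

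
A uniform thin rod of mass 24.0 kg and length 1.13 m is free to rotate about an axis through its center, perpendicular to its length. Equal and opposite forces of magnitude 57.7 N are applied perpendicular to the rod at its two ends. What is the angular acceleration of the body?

I = (1/12)ML² = (1/12)(24.0)(1.13)² = 2.554 kg·m².
The couple gives τ = F·(L/2) + F·(L/2) = F L = (57.7)(1.13) = 65.20 N·m.
Newton's second law for rotation, τ = Iα, gives α = τ/I = 65.20/2.554 = 25.53 rad/s².

α ≈ 25.5 rad/s²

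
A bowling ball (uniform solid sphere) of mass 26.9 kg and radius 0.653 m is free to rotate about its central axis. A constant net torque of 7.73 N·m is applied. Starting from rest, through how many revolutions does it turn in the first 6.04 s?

I = (2/5)MR² = (2/5)(26.9)(0.653)² = 4.588 kg·m².
α = τ/I = 7.73/4.588 = 1.685 rad/s².
θ = ½αt² = ½(1.685)(6.04)² = 30.73 rad.
Revolutions = θ/(2π) = 4.891.

≈ 4.89 revolutions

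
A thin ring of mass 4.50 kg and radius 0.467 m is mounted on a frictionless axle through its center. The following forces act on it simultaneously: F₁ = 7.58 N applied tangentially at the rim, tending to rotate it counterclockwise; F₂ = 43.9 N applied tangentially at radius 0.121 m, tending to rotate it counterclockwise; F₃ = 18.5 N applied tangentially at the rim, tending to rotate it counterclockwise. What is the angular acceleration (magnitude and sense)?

α ≈ 17.8 rad/s², counterclockwise

I = MR² = (4.50)(0.467)² = 0.9814 kg·m².
Taking counterclockwise as positive: τ₁ = +(7.58)(0.467) = +3.540 N·m; τ₂ = +(43.9)(0.121) = +5.312 N·m; τ₃ = +(18.5)(0.467) = +8.639 N·m.
Net torque τ = 17.49 N·m.
α = τ/I = 17.49/0.9814 = 17.82 rad/s².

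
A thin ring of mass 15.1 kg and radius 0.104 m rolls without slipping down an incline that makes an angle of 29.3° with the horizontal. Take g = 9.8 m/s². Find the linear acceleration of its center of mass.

Translation along the incline: Mg sinθ − f = Ma.
Rotation about the center: fR = Iα with I = MR². No-slip gives a = αR, so f = (I/R²)a = M a.
Substituting: Mg sinθ = (1 + 1.000)Ma, so a = g sinθ/(1 + 1.000) = (9.8) sin 29.3° / 2.000 = 2.398 m/s².

a ≈ 2.40 m/s²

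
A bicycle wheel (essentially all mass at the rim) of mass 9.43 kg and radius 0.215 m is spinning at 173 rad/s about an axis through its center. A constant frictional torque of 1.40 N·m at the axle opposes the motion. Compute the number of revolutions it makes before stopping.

≈ 742 revolutions

I = MR² = (9.43)(0.215)² = 0.4359 kg·m².
The net torque has magnitude 1.40 N·m, opposing ω.
|α| = τ/I = 1.400/0.4359 = 3.212 rad/s² (deceleration).
ω² = ω₀² − 2|α|θ with ω = 0 ⇒ θ = ω₀²/(2|α|) = 4659 rad = 741.6 rev.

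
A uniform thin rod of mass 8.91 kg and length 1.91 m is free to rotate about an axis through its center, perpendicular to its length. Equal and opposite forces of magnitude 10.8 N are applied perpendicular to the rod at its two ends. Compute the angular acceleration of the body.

I = (1/12)ML² = (1/12)(8.91)(1.91)² = 2.709 kg·m².
The couple gives τ = F·(L/2) + F·(L/2) = F L = (10.8)(1.91) = 20.63 N·m.
From τ = Iα: α = 20.63/2.709 = 7.615 rad/s².

α ≈ 7.62 rad/s²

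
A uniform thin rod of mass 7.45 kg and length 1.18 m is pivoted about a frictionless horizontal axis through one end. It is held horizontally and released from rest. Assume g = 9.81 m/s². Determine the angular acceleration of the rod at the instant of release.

About the pivot, I = (1/3)ML² = (1/3)(7.45)(1.18)² = 3.458 kg·m².
The weight acts at the center, a distance L/2 = 0.5900 m from the pivot; τ = Mg(L/2) = 43.12 N·m.
α = τ/I = 43.12/3.458 = 12.47 rad/s².
(Equivalently α = (3g/(2L)) = 12.47 rad/s².)

α ≈ 12.5 rad/s²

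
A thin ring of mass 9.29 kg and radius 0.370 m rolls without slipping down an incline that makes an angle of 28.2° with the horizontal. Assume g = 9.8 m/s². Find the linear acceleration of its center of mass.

Translation along the incline: Mg sinθ − f = Ma.
Rotation about the center: fR = Iα with I = MR². No-slip gives a = αR, so f = (I/R²)a = M a.
Substituting: Mg sinθ = (1 + 1.000)Ma, so a = g sinθ/(1 + 1.000) = (9.8) sin 28.2° / 2.000 = 2.315 m/s².

a ≈ 2.32 m/s²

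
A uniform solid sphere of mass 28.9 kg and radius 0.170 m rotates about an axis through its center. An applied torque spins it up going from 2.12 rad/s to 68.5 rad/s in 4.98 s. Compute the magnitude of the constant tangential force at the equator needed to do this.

I = (2/5)MR² = (2/5)(28.9)(0.170)² = 0.3341 kg·m².
α = Δω/Δt = (68.5 − 2.12)/4.98 = 13.33 rad/s².
The required torque is τ = Iα = (0.3341)(13.33) = 4.453 N·m.
A tangential force at the equator gives τ = FR, so F = τ/R = 4.453/0.170 = 26.19 N.

F ≈ 26.2 N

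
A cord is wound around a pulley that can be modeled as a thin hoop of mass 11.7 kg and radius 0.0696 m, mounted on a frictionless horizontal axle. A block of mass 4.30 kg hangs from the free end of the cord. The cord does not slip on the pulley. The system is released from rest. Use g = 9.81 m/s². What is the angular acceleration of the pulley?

α ≈ 37.9 rad/s²

I = MR² = (11.7)(0.0696)² = 0.05668 kg·m².
Block: mg − T = ma. Pulley: TR = Iα. No-slip: a = αR, so T = (I/R²)a = 11.70·a.
Then mg = (m + 11.70)a, so a = (4.30)(9.81)/(4.30 + 11.70) = 2.636 m/s².
α = a/R = 2.636/0.0696 = 37.88 rad/s².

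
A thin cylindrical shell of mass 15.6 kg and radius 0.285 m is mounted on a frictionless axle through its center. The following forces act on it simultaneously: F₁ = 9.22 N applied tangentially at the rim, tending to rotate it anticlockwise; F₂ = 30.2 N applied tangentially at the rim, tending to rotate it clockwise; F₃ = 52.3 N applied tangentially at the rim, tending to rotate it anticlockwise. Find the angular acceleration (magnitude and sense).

α ≈ 7.04 rad/s², anticlockwise

I = MR² = (15.6)(0.285)² = 1.267 kg·m².
Taking anticlockwise as positive: τ₁ = +(9.22)(0.285) = +2.628 N·m; τ₂ = −(30.2)(0.285) = −8.607 N·m; τ₃ = +(52.3)(0.285) = +14.91 N·m.
Net torque τ = 8.926 N·m.
α = τ/I = 8.926/1.267 = 7.045 rad/s².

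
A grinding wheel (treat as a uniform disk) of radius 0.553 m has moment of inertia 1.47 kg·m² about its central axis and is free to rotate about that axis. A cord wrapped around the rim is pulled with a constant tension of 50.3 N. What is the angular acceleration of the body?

α ≈ 18.9 rad/s²

τ = F R = (50.3)(0.553) = 27.82 N·m.
From τ = Iα: α = 27.82/1.470 = 18.92 rad/s².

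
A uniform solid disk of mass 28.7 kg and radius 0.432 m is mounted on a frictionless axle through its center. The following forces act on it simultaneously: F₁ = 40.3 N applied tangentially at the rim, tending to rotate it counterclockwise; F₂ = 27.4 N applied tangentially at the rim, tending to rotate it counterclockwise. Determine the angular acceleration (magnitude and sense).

α ≈ 10.9 rad/s², counterclockwise

I = ½MR² = (1/2)(28.7)(0.432)² = 2.678 kg·m².
Taking counterclockwise as positive: τ₁ = +(40.3)(0.432) = +17.41 N·m; τ₂ = +(27.4)(0.432) = +11.84 N·m.
Net torque τ = 29.25 N·m.
α = τ/I = 29.25/2.678 = 10.92 rad/s².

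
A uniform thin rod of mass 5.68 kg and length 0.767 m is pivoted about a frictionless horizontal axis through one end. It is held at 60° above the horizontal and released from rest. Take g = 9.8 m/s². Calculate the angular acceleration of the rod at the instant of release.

α ≈ 9.58 rad/s²

About the pivot, I = (1/3)ML² = (1/3)(5.68)(0.767)² = 1.114 kg·m².
The weight acts at the center, a distance L/2 = 0.3835 m from the pivot; τ = Mg(L/2) cos 60° = 10.67 N·m.
α = τ/I = 10.67/1.114 = 9.583 rad/s².
(Equivalently α = (3g/(2L)) cos 60° = 9.583 rad/s².)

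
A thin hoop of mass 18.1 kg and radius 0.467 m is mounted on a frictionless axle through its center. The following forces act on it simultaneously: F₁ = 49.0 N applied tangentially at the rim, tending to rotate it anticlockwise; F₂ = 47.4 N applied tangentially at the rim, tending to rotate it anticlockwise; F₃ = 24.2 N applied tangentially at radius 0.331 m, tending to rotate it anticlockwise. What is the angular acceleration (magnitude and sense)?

α ≈ 13.4 rad/s², anticlockwise

I = MR² = (18.1)(0.467)² = 3.947 kg·m².
Taking anticlockwise as positive: τ₁ = +(49.0)(0.467) = +22.88 N·m; τ₂ = +(47.4)(0.467) = +22.14 N·m; τ₃ = +(24.2)(0.331) = +8.010 N·m.
Net torque τ = 53.03 N·m.
α = τ/I = 53.03/3.947 = 13.43 rad/s².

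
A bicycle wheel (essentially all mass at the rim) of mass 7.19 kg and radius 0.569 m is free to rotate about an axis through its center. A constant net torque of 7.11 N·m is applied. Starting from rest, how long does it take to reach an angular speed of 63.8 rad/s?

t ≈ 20.9 s

I = MR² = (7.19)(0.569)² = 2.328 kg·m².
α = τ/I = 7.11/2.328 = 3.054 rad/s².
ω = αt ⇒ t = ω/α = 63.8/3.054 = 20.89 s.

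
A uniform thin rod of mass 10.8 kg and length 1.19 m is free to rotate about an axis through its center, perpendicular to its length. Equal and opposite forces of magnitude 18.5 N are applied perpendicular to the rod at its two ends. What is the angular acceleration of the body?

I = (1/12)ML² = (1/12)(10.8)(1.19)² = 1.274 kg·m².
The couple gives τ = F·(L/2) + F·(L/2) = F L = (18.5)(1.19) = 22.02 N·m.
From τ = Iα: α = 22.02/1.274 = 17.27 rad/s².

α ≈ 17.3 rad/s²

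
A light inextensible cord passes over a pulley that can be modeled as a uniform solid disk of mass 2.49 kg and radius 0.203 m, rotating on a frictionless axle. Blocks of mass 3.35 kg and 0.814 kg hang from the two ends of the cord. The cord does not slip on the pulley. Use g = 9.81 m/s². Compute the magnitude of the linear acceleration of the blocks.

a ≈ 4.60 m/s²

I = ½MR² = (1/2)(2.49)(0.203)² = 0.05131 kg·m².
Heavier block: m₁g − T₁ = m₁a. Lighter block: T₂ − m₂g = m₂a.
Pulley: (T₁ − T₂)R = Iα = I(a/R), so T₁ − T₂ = (I/R²)a = (1/2)M_p a = 1.245·a.
Adding the three: (m₁ − m₂)g = (m₁ + m₂ + 1.245)a, so a = (3.35 − 0.814)(9.81)/(3.35 + 0.814 + 1.245) = 4.599 m/s².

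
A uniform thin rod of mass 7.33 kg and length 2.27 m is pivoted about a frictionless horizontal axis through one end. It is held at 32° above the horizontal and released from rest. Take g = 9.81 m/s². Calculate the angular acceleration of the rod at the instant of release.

About the pivot, I = (1/3)ML² = (1/3)(7.33)(2.27)² = 12.59 kg·m².
The weight acts at the center, a distance L/2 = 1.135 m from the pivot; τ = Mg(L/2) cos 32° = 69.21 N·m.
α = τ/I = 69.21/12.59 = 5.497 rad/s².

α ≈ 5.50 rad/s²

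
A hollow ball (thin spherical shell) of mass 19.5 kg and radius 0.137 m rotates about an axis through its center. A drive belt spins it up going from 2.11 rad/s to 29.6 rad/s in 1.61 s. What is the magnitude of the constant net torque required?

I = (2/3)MR² = (2/3)(19.5)(0.137)² = 0.2440 kg·m².
α = Δω/Δt = (29.6 − 2.11)/1.61 = 17.07 rad/s².
τ = Iα = (0.2440)(17.07) = 4.166 N·m.

τ ≈ 4.17 N·m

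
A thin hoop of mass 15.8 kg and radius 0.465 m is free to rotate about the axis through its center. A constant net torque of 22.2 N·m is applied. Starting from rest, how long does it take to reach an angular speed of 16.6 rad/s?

t ≈ 2.55 s

I = MR² = (15.8)(0.465)² = 3.416 kg·m².
α = τ/I = 22.2/3.416 = 6.498 rad/s².
ω = αt ⇒ t = ω/α = 16.6/6.498 = 2.555 s.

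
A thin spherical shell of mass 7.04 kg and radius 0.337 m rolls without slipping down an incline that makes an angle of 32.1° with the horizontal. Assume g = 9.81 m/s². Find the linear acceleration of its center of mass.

a ≈ 3.13 m/s²

Translation along the incline: Mg sinθ − f = Ma.
Rotation about the center: fR = Iα with I = (2/3)MR². No-slip gives a = αR, so f = (I/R²)a = (2/3)M a.
Substituting: Mg sinθ = (1 + 0.6667)Ma, so a = g sinθ/(1 + 0.6667) = (9.81) sin 32.1° / 1.667 = 3.128 m/s².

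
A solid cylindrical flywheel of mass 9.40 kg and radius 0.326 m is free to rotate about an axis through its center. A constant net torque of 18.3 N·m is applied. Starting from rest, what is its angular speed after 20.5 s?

I = ½MR² = (1/2)(9.40)(0.326)² = 0.4995 kg·m².
α = τ/I = 18.3/0.4995 = 36.64 rad/s².
ω = ω₀ + αt = 0 + (36.64)(20.5) = 751.1 rad/s.

ω ≈ 751 rad/s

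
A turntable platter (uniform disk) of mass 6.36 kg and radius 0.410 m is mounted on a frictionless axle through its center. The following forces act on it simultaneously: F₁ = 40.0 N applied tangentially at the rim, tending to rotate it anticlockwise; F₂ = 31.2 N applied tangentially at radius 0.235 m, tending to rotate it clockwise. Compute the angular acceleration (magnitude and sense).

I = ½MR² = (1/2)(6.36)(0.410)² = 0.5346 kg·m².
Taking anticlockwise as positive: τ₁ = +(40.0)(0.410) = +16.40 N·m; τ₂ = −(31.2)(0.235) = −7.332 N·m.
Net torque τ = 9.068 N·m.
α = τ/I = 9.068/0.5346 = 16.96 rad/s².

α ≈ 17.0 rad/s², anticlockwise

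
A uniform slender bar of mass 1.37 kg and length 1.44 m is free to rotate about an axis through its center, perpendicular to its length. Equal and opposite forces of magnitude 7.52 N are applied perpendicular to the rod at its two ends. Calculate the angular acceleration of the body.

α ≈ 45.7 rad/s²

I = (1/12)ML² = (1/12)(1.37)(1.44)² = 0.2367 kg·m².
The couple gives τ = F·(L/2) + F·(L/2) = F L = (7.52)(1.44) = 10.83 N·m.
Newton's second law for rotation, τ = Iα, gives α = τ/I = 10.83/0.2367 = 45.74 rad/s².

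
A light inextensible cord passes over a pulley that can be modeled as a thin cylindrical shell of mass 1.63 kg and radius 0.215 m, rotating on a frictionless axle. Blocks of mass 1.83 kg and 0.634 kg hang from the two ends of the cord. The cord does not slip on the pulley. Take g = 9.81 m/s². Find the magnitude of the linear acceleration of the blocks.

I = MR² = (1.63)(0.215)² = 0.07535 kg·m².
Heavier block: m₁g − T₁ = m₁a. Lighter block: T₂ − m₂g = m₂a.
Pulley: (T₁ − T₂)R = Iα = I(a/R), so T₁ − T₂ = (I/R²)a = 1·M_p a = 1.630·a.
Adding the three: (m₁ − m₂)g = (m₁ + m₂ + 1.630)a, so a = (1.83 − 0.634)(9.81)/(1.83 + 0.634 + 1.630) = 2.866 m/s².

a ≈ 2.87 m/s²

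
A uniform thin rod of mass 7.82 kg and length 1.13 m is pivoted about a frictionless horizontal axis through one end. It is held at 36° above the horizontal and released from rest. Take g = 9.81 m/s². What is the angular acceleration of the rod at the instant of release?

About the pivot, I = (1/3)ML² = (1/3)(7.82)(1.13)² = 3.328 kg·m².
The weight acts at the center, a distance L/2 = 0.5650 m from the pivot; τ = Mg(L/2) cos 36° = 35.07 N·m.
α = τ/I = 35.07/3.328 = 10.54 rad/s².
(Equivalently α = (3g/(2L)) cos 36° = 10.54 rad/s².)

α ≈ 10.5 rad/s²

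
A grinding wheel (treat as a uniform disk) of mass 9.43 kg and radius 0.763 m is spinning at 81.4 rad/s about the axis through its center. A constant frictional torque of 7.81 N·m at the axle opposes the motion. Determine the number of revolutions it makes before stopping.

≈ 185 revolutions

I = ½MR² = (1/2)(9.43)(0.763)² = 2.745 kg·m².
The net torque has magnitude 7.81 N·m, opposing ω.
|α| = τ/I = 7.810/2.745 = 2.845 rad/s² (deceleration).
ω² = ω₀² − 2|α|θ with ω = 0 ⇒ θ = ω₀²/(2|α|) = 1164 rad = 185.3 rev.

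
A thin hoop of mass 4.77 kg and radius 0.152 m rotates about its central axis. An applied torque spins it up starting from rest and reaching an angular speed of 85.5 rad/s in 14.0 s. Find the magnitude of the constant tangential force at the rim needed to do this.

I = MR² = (4.77)(0.152)² = 0.1102 kg·m².
α = Δω/Δt = (85.5 − 0)/14.0 = 6.107 rad/s².
The required torque is τ = Iα = (0.1102)(6.107) = 0.6730 N·m.
A tangential force at the rim gives τ = FR, so F = τ/R = 0.6730/0.152 = 4.428 N.

F ≈ 4.43 N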